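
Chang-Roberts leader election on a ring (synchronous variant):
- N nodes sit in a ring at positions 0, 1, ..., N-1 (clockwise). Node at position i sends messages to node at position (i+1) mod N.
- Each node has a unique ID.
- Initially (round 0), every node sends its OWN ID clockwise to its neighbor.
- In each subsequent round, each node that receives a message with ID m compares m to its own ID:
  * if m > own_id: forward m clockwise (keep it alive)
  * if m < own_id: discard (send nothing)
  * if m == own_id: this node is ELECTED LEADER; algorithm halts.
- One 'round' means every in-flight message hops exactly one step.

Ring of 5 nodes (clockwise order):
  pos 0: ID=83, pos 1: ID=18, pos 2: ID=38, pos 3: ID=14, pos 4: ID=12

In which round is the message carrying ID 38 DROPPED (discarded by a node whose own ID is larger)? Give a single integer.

Round 1: pos1(id18) recv 83: fwd; pos2(id38) recv 18: drop; pos3(id14) recv 38: fwd; pos4(id12) recv 14: fwd; pos0(id83) recv 12: drop
Round 2: pos2(id38) recv 83: fwd; pos4(id12) recv 38: fwd; pos0(id83) recv 14: drop
Round 3: pos3(id14) recv 83: fwd; pos0(id83) recv 38: drop
Round 4: pos4(id12) recv 83: fwd
Round 5: pos0(id83) recv 83: ELECTED
Message ID 38 originates at pos 2; dropped at pos 0 in round 3

Answer: 3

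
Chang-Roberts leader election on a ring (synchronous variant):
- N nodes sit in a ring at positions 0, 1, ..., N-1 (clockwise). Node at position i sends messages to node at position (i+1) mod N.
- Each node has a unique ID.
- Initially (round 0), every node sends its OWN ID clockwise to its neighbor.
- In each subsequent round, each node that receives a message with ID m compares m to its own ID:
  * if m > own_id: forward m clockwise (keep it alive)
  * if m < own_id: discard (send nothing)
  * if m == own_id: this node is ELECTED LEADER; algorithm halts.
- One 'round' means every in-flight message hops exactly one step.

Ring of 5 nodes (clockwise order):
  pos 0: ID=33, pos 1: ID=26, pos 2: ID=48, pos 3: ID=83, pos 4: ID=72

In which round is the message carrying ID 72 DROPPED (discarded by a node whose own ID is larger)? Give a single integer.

Round 1: pos1(id26) recv 33: fwd; pos2(id48) recv 26: drop; pos3(id83) recv 48: drop; pos4(id72) recv 83: fwd; pos0(id33) recv 72: fwd
Round 2: pos2(id48) recv 33: drop; pos0(id33) recv 83: fwd; pos1(id26) recv 72: fwd
Round 3: pos1(id26) recv 83: fwd; pos2(id48) recv 72: fwd
Round 4: pos2(id48) recv 83: fwd; pos3(id83) recv 72: drop
Round 5: pos3(id83) recv 83: ELECTED
Message ID 72 originates at pos 4; dropped at pos 3 in round 4

Answer: 4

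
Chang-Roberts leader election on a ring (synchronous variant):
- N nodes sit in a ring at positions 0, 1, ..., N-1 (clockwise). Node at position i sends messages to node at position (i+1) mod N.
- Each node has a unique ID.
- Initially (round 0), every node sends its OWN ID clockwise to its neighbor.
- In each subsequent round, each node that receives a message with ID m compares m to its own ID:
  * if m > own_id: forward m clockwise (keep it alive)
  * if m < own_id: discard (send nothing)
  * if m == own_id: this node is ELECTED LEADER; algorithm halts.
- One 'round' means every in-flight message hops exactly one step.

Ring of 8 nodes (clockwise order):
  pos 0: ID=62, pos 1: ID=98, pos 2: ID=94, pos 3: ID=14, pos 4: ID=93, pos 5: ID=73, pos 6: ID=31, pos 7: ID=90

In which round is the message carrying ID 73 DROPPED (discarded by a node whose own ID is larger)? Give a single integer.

Round 1: pos1(id98) recv 62: drop; pos2(id94) recv 98: fwd; pos3(id14) recv 94: fwd; pos4(id93) recv 14: drop; pos5(id73) recv 93: fwd; pos6(id31) recv 73: fwd; pos7(id90) recv 31: drop; pos0(id62) recv 90: fwd
Round 2: pos3(id14) recv 98: fwd; pos4(id93) recv 94: fwd; pos6(id31) recv 93: fwd; pos7(id90) recv 73: drop; pos1(id98) recv 90: drop
Round 3: pos4(id93) recv 98: fwd; pos5(id73) recv 94: fwd; pos7(id90) recv 93: fwd
Round 4: pos5(id73) recv 98: fwd; pos6(id31) recv 94: fwd; pos0(id62) recv 93: fwd
Round 5: pos6(id31) recv 98: fwd; pos7(id90) recv 94: fwd; pos1(id98) recv 93: drop
Round 6: pos7(id90) recv 98: fwd; pos0(id62) recv 94: fwd
Round 7: pos0(id62) recv 98: fwd; pos1(id98) recv 94: drop
Round 8: pos1(id98) recv 98: ELECTED
Message ID 73 originates at pos 5; dropped at pos 7 in round 2

Answer: 2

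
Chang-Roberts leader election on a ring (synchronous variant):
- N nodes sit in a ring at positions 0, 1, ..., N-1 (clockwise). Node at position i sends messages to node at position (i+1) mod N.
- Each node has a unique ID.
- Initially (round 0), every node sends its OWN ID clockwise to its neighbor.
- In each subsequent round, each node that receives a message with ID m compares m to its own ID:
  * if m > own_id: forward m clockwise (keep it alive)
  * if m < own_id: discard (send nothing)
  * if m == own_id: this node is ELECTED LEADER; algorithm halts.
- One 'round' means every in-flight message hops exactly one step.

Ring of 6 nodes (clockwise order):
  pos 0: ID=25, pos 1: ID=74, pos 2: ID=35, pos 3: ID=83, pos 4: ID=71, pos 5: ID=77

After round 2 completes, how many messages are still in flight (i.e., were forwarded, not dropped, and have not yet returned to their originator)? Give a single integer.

Round 1: pos1(id74) recv 25: drop; pos2(id35) recv 74: fwd; pos3(id83) recv 35: drop; pos4(id71) recv 83: fwd; pos5(id77) recv 71: drop; pos0(id25) recv 77: fwd
Round 2: pos3(id83) recv 74: drop; pos5(id77) recv 83: fwd; pos1(id74) recv 77: fwd
After round 2: 2 messages still in flight

Answer: 2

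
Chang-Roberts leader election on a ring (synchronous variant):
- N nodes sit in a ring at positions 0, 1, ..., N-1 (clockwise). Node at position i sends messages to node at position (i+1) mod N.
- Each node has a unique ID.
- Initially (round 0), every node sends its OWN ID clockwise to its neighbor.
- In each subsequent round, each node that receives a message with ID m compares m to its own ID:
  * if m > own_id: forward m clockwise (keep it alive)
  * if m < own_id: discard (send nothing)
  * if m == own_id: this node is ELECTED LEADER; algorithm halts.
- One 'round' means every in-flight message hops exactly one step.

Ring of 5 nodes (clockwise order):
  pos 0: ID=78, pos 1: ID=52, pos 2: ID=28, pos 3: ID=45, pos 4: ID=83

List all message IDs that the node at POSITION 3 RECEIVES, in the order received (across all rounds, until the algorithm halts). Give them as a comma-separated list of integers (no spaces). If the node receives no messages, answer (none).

Round 1: pos1(id52) recv 78: fwd; pos2(id28) recv 52: fwd; pos3(id45) recv 28: drop; pos4(id83) recv 45: drop; pos0(id78) recv 83: fwd
Round 2: pos2(id28) recv 78: fwd; pos3(id45) recv 52: fwd; pos1(id52) recv 83: fwd
Round 3: pos3(id45) recv 78: fwd; pos4(id83) recv 52: drop; pos2(id28) recv 83: fwd
Round 4: pos4(id83) recv 78: drop; pos3(id45) recv 83: fwd
Round 5: pos4(id83) recv 83: ELECTED

Answer: 28,52,78,83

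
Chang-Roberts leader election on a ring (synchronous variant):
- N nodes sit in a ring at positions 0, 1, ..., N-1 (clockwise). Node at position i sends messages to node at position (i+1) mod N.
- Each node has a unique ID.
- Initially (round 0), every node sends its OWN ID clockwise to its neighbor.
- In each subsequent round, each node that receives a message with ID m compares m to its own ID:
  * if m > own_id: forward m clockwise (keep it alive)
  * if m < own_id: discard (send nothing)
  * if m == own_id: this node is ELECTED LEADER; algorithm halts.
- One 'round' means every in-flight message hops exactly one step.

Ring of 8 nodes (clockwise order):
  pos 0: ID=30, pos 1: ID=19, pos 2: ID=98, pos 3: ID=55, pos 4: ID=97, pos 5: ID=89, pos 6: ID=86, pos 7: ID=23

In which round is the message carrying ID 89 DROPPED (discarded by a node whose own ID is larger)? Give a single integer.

Answer: 5

Derivation:
Round 1: pos1(id19) recv 30: fwd; pos2(id98) recv 19: drop; pos3(id55) recv 98: fwd; pos4(id97) recv 55: drop; pos5(id89) recv 97: fwd; pos6(id86) recv 89: fwd; pos7(id23) recv 86: fwd; pos0(id30) recv 23: drop
Round 2: pos2(id98) recv 30: drop; pos4(id97) recv 98: fwd; pos6(id86) recv 97: fwd; pos7(id23) recv 89: fwd; pos0(id30) recv 86: fwd
Round 3: pos5(id89) recv 98: fwd; pos7(id23) recv 97: fwd; pos0(id30) recv 89: fwd; pos1(id19) recv 86: fwd
Round 4: pos6(id86) recv 98: fwd; pos0(id30) recv 97: fwd; pos1(id19) recv 89: fwd; pos2(id98) recv 86: drop
Round 5: pos7(id23) recv 98: fwd; pos1(id19) recv 97: fwd; pos2(id98) recv 89: drop
Round 6: pos0(id30) recv 98: fwd; pos2(id98) recv 97: drop
Round 7: pos1(id19) recv 98: fwd
Round 8: pos2(id98) recv 98: ELECTED
Message ID 89 originates at pos 5; dropped at pos 2 in round 5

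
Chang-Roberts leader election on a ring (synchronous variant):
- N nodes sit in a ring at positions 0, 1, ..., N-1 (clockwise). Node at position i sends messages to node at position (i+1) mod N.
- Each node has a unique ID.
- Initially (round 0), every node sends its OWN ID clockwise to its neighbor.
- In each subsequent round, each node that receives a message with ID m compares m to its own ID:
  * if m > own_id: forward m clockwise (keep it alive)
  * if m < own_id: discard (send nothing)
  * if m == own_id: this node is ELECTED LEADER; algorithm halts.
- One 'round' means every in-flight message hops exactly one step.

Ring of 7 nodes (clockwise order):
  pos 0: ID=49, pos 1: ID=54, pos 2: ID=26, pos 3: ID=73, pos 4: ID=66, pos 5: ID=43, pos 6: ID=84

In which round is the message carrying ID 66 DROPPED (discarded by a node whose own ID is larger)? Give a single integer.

Answer: 2

Derivation:
Round 1: pos1(id54) recv 49: drop; pos2(id26) recv 54: fwd; pos3(id73) recv 26: drop; pos4(id66) recv 73: fwd; pos5(id43) recv 66: fwd; pos6(id84) recv 43: drop; pos0(id49) recv 84: fwd
Round 2: pos3(id73) recv 54: drop; pos5(id43) recv 73: fwd; pos6(id84) recv 66: drop; pos1(id54) recv 84: fwd
Round 3: pos6(id84) recv 73: drop; pos2(id26) recv 84: fwd
Round 4: pos3(id73) recv 84: fwd
Round 5: pos4(id66) recv 84: fwd
Round 6: pos5(id43) recv 84: fwd
Round 7: pos6(id84) recv 84: ELECTED
Message ID 66 originates at pos 4; dropped at pos 6 in round 2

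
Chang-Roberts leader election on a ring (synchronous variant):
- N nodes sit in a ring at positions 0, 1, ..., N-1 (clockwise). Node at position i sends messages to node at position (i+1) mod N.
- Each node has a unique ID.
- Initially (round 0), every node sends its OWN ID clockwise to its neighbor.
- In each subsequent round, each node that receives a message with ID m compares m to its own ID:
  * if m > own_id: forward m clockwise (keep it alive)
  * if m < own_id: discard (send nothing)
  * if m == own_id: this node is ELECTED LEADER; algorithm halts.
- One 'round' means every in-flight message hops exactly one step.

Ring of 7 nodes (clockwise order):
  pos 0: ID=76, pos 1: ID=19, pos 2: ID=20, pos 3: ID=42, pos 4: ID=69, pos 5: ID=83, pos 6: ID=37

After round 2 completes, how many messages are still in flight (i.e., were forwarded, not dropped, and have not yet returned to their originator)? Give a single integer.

Answer: 2

Derivation:
Round 1: pos1(id19) recv 76: fwd; pos2(id20) recv 19: drop; pos3(id42) recv 20: drop; pos4(id69) recv 42: drop; pos5(id83) recv 69: drop; pos6(id37) recv 83: fwd; pos0(id76) recv 37: drop
Round 2: pos2(id20) recv 76: fwd; pos0(id76) recv 83: fwd
After round 2: 2 messages still in flight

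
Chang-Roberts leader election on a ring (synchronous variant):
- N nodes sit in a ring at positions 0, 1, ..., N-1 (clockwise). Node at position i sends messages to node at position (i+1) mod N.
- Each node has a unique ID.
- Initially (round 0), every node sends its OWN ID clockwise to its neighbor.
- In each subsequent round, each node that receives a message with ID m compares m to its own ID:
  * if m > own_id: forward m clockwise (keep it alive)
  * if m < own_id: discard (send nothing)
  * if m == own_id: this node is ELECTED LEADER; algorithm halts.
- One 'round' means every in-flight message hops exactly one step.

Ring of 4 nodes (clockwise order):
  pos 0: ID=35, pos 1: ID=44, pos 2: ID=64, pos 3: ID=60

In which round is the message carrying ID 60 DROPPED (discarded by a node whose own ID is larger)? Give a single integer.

Round 1: pos1(id44) recv 35: drop; pos2(id64) recv 44: drop; pos3(id60) recv 64: fwd; pos0(id35) recv 60: fwd
Round 2: pos0(id35) recv 64: fwd; pos1(id44) recv 60: fwd
Round 3: pos1(id44) recv 64: fwd; pos2(id64) recv 60: drop
Round 4: pos2(id64) recv 64: ELECTED
Message ID 60 originates at pos 3; dropped at pos 2 in round 3

Answer: 3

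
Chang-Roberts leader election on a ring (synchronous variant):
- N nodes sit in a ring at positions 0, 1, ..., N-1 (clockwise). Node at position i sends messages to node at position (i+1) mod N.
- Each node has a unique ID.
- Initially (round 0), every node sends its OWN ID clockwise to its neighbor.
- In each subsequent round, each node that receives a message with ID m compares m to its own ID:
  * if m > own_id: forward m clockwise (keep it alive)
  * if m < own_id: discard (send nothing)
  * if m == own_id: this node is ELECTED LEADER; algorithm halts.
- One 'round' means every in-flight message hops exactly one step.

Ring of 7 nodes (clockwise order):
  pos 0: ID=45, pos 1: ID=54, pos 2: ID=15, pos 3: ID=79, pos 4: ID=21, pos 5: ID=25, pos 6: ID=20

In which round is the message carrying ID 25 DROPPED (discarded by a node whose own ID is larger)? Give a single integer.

Answer: 2

Derivation:
Round 1: pos1(id54) recv 45: drop; pos2(id15) recv 54: fwd; pos3(id79) recv 15: drop; pos4(id21) recv 79: fwd; pos5(id25) recv 21: drop; pos6(id20) recv 25: fwd; pos0(id45) recv 20: drop
Round 2: pos3(id79) recv 54: drop; pos5(id25) recv 79: fwd; pos0(id45) recv 25: drop
Round 3: pos6(id20) recv 79: fwd
Round 4: pos0(id45) recv 79: fwd
Round 5: pos1(id54) recv 79: fwd
Round 6: pos2(id15) recv 79: fwd
Round 7: pos3(id79) recv 79: ELECTED
Message ID 25 originates at pos 5; dropped at pos 0 in round 2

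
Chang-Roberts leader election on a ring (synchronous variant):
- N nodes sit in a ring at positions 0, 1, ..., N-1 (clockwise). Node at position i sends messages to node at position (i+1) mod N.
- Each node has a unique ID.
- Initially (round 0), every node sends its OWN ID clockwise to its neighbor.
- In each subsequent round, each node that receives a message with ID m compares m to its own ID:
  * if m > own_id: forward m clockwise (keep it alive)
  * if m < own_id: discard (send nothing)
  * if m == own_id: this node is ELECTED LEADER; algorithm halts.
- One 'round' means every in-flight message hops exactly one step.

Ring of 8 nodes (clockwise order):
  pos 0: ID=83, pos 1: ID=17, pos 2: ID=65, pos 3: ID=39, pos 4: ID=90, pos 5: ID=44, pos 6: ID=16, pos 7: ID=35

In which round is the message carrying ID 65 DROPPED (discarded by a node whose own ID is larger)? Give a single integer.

Round 1: pos1(id17) recv 83: fwd; pos2(id65) recv 17: drop; pos3(id39) recv 65: fwd; pos4(id90) recv 39: drop; pos5(id44) recv 90: fwd; pos6(id16) recv 44: fwd; pos7(id35) recv 16: drop; pos0(id83) recv 35: drop
Round 2: pos2(id65) recv 83: fwd; pos4(id90) recv 65: drop; pos6(id16) recv 90: fwd; pos7(id35) recv 44: fwd
Round 3: pos3(id39) recv 83: fwd; pos7(id35) recv 90: fwd; pos0(id83) recv 44: drop
Round 4: pos4(id90) recv 83: drop; pos0(id83) recv 90: fwd
Round 5: pos1(id17) recv 90: fwd
Round 6: pos2(id65) recv 90: fwd
Round 7: pos3(id39) recv 90: fwd
Round 8: pos4(id90) recv 90: ELECTED
Message ID 65 originates at pos 2; dropped at pos 4 in round 2

Answer: 2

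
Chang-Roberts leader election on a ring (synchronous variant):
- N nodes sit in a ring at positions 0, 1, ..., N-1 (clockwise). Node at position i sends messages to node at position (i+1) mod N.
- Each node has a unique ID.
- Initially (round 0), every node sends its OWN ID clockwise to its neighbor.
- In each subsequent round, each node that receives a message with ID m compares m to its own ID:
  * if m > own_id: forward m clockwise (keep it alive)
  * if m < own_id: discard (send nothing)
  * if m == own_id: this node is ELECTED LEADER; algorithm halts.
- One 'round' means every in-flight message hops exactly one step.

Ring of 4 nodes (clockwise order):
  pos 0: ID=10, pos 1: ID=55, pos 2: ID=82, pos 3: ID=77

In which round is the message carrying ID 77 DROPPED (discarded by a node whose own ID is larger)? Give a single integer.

Answer: 3

Derivation:
Round 1: pos1(id55) recv 10: drop; pos2(id82) recv 55: drop; pos3(id77) recv 82: fwd; pos0(id10) recv 77: fwd
Round 2: pos0(id10) recv 82: fwd; pos1(id55) recv 77: fwd
Round 3: pos1(id55) recv 82: fwd; pos2(id82) recv 77: drop
Round 4: pos2(id82) recv 82: ELECTED
Message ID 77 originates at pos 3; dropped at pos 2 in round 3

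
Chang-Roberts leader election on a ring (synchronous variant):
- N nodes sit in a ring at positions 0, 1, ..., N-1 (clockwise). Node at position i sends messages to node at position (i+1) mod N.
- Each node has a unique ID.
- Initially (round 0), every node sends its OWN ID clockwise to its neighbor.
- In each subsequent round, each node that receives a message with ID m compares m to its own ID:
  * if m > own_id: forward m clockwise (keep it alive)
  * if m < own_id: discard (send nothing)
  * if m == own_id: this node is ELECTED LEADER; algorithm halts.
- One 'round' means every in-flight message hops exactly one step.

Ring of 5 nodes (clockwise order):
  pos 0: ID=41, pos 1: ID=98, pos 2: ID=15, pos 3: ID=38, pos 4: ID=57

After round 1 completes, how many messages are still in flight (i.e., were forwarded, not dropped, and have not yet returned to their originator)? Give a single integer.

Answer: 2

Derivation:
Round 1: pos1(id98) recv 41: drop; pos2(id15) recv 98: fwd; pos3(id38) recv 15: drop; pos4(id57) recv 38: drop; pos0(id41) recv 57: fwd
After round 1: 2 messages still in flight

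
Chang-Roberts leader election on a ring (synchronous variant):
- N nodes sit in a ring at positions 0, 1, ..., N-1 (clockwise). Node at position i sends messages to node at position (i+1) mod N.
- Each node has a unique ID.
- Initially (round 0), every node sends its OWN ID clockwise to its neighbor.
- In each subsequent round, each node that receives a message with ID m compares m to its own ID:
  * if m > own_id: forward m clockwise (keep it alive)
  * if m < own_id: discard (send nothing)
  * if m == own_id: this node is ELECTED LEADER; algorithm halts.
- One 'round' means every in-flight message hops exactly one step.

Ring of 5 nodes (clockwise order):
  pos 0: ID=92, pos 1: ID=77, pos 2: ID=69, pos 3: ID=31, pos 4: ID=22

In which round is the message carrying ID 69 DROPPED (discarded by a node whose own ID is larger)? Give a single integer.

Answer: 3

Derivation:
Round 1: pos1(id77) recv 92: fwd; pos2(id69) recv 77: fwd; pos3(id31) recv 69: fwd; pos4(id22) recv 31: fwd; pos0(id92) recv 22: drop
Round 2: pos2(id69) recv 92: fwd; pos3(id31) recv 77: fwd; pos4(id22) recv 69: fwd; pos0(id92) recv 31: drop
Round 3: pos3(id31) recv 92: fwd; pos4(id22) recv 77: fwd; pos0(id92) recv 69: drop
Round 4: pos4(id22) recv 92: fwd; pos0(id92) recv 77: drop
Round 5: pos0(id92) recv 92: ELECTED
Message ID 69 originates at pos 2; dropped at pos 0 in round 3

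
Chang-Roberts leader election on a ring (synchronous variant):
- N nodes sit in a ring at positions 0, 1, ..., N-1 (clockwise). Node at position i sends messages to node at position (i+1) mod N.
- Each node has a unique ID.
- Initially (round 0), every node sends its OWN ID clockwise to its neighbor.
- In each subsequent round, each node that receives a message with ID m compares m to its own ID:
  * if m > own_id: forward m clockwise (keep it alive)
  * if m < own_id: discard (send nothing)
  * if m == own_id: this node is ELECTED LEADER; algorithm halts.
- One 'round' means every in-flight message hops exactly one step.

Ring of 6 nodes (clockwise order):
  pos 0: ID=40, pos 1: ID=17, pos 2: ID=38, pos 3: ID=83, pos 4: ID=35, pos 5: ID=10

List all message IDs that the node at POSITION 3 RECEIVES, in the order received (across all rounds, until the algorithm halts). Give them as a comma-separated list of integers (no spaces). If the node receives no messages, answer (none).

Round 1: pos1(id17) recv 40: fwd; pos2(id38) recv 17: drop; pos3(id83) recv 38: drop; pos4(id35) recv 83: fwd; pos5(id10) recv 35: fwd; pos0(id40) recv 10: drop
Round 2: pos2(id38) recv 40: fwd; pos5(id10) recv 83: fwd; pos0(id40) recv 35: drop
Round 3: pos3(id83) recv 40: drop; pos0(id40) recv 83: fwd
Round 4: pos1(id17) recv 83: fwd
Round 5: pos2(id38) recv 83: fwd
Round 6: pos3(id83) recv 83: ELECTED

Answer: 38,40,83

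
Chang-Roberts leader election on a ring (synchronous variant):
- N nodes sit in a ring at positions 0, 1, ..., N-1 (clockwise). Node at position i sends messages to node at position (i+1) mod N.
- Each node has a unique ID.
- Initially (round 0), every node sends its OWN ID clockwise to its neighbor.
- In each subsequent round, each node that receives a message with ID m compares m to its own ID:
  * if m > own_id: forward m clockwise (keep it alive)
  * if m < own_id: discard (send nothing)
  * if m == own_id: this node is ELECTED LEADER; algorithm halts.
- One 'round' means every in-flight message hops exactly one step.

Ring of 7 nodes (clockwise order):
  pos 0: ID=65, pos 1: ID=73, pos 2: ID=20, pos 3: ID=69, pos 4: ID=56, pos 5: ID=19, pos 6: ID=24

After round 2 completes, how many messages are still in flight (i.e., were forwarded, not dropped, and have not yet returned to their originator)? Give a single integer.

Answer: 3

Derivation:
Round 1: pos1(id73) recv 65: drop; pos2(id20) recv 73: fwd; pos3(id69) recv 20: drop; pos4(id56) recv 69: fwd; pos5(id19) recv 56: fwd; pos6(id24) recv 19: drop; pos0(id65) recv 24: drop
Round 2: pos3(id69) recv 73: fwd; pos5(id19) recv 69: fwd; pos6(id24) recv 56: fwd
After round 2: 3 messages still in flight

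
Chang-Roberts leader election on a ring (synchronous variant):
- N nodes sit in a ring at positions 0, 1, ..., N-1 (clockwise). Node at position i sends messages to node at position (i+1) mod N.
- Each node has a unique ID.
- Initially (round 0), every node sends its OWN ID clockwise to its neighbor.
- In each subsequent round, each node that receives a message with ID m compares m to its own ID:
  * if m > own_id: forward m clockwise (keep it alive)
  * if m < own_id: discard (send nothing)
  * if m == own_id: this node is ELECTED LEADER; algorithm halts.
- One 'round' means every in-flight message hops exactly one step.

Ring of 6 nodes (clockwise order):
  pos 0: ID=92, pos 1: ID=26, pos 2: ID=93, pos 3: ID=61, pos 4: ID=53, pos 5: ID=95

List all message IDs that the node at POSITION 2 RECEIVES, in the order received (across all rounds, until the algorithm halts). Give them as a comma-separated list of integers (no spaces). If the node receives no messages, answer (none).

Answer: 26,92,95

Derivation:
Round 1: pos1(id26) recv 92: fwd; pos2(id93) recv 26: drop; pos3(id61) recv 93: fwd; pos4(id53) recv 61: fwd; pos5(id95) recv 53: drop; pos0(id92) recv 95: fwd
Round 2: pos2(id93) recv 92: drop; pos4(id53) recv 93: fwd; pos5(id95) recv 61: drop; pos1(id26) recv 95: fwd
Round 3: pos5(id95) recv 93: drop; pos2(id93) recv 95: fwd
Round 4: pos3(id61) recv 95: fwd
Round 5: pos4(id53) recv 95: fwd
Round 6: pos5(id95) recv 95: ELECTED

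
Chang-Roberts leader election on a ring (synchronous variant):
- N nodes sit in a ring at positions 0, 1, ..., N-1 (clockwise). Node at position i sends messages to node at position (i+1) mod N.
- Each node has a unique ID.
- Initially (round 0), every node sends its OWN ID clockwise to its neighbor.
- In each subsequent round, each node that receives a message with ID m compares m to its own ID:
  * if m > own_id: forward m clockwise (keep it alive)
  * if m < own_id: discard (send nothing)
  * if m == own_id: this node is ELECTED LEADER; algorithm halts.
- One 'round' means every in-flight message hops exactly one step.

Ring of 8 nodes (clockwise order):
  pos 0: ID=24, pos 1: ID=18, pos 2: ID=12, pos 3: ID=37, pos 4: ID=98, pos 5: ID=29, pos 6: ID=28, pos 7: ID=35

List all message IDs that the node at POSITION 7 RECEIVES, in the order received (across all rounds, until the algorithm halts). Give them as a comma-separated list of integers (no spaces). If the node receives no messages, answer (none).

Round 1: pos1(id18) recv 24: fwd; pos2(id12) recv 18: fwd; pos3(id37) recv 12: drop; pos4(id98) recv 37: drop; pos5(id29) recv 98: fwd; pos6(id28) recv 29: fwd; pos7(id35) recv 28: drop; pos0(id24) recv 35: fwd
Round 2: pos2(id12) recv 24: fwd; pos3(id37) recv 18: drop; pos6(id28) recv 98: fwd; pos7(id35) recv 29: drop; pos1(id18) recv 35: fwd
Round 3: pos3(id37) recv 24: drop; pos7(id35) recv 98: fwd; pos2(id12) recv 35: fwd
Round 4: pos0(id24) recv 98: fwd; pos3(id37) recv 35: drop
Round 5: pos1(id18) recv 98: fwd
Round 6: pos2(id12) recv 98: fwd
Round 7: pos3(id37) recv 98: fwd
Round 8: pos4(id98) recv 98: ELECTED

Answer: 28,29,98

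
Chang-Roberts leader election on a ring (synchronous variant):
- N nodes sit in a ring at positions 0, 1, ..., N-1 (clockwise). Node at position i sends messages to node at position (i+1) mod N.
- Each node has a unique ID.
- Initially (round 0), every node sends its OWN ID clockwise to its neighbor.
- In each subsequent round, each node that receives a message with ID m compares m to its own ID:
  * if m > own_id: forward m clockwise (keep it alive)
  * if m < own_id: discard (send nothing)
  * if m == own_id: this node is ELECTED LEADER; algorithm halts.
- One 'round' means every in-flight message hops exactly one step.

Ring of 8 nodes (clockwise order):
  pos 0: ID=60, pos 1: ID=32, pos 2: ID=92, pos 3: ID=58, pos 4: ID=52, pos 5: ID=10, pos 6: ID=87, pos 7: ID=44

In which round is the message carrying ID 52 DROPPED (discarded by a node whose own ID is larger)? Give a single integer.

Answer: 2

Derivation:
Round 1: pos1(id32) recv 60: fwd; pos2(id92) recv 32: drop; pos3(id58) recv 92: fwd; pos4(id52) recv 58: fwd; pos5(id10) recv 52: fwd; pos6(id87) recv 10: drop; pos7(id44) recv 87: fwd; pos0(id60) recv 44: drop
Round 2: pos2(id92) recv 60: drop; pos4(id52) recv 92: fwd; pos5(id10) recv 58: fwd; pos6(id87) recv 52: drop; pos0(id60) recv 87: fwd
Round 3: pos5(id10) recv 92: fwd; pos6(id87) recv 58: drop; pos1(id32) recv 87: fwd
Round 4: pos6(id87) recv 92: fwd; pos2(id92) recv 87: drop
Round 5: pos7(id44) recv 92: fwd
Round 6: pos0(id60) recv 92: fwd
Round 7: pos1(id32) recv 92: fwd
Round 8: pos2(id92) recv 92: ELECTED
Message ID 52 originates at pos 4; dropped at pos 6 in round 2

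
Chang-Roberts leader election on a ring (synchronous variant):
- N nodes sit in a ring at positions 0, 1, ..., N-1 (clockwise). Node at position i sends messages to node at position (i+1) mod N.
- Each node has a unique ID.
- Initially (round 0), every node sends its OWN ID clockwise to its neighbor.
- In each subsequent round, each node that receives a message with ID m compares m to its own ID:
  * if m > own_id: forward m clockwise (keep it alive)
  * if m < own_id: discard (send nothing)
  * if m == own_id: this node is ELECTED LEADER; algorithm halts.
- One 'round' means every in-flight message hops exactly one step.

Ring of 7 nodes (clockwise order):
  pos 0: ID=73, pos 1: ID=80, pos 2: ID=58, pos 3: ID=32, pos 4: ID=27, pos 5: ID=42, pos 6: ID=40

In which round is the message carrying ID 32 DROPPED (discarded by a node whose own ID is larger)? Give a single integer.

Round 1: pos1(id80) recv 73: drop; pos2(id58) recv 80: fwd; pos3(id32) recv 58: fwd; pos4(id27) recv 32: fwd; pos5(id42) recv 27: drop; pos6(id40) recv 42: fwd; pos0(id73) recv 40: drop
Round 2: pos3(id32) recv 80: fwd; pos4(id27) recv 58: fwd; pos5(id42) recv 32: drop; pos0(id73) recv 42: drop
Round 3: pos4(id27) recv 80: fwd; pos5(id42) recv 58: fwd
Round 4: pos5(id42) recv 80: fwd; pos6(id40) recv 58: fwd
Round 5: pos6(id40) recv 80: fwd; pos0(id73) recv 58: drop
Round 6: pos0(id73) recv 80: fwd
Round 7: pos1(id80) recv 80: ELECTED
Message ID 32 originates at pos 3; dropped at pos 5 in round 2

Answer: 2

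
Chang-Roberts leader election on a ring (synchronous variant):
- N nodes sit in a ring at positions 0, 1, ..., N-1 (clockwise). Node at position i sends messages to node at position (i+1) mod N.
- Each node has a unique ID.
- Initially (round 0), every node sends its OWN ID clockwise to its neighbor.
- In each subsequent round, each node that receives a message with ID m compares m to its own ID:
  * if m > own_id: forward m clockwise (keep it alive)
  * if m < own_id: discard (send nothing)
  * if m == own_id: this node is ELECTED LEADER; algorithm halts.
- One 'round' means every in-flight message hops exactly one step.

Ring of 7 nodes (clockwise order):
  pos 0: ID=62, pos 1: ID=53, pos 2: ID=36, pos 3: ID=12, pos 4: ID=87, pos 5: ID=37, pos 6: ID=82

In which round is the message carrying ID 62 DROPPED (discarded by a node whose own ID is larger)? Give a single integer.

Round 1: pos1(id53) recv 62: fwd; pos2(id36) recv 53: fwd; pos3(id12) recv 36: fwd; pos4(id87) recv 12: drop; pos5(id37) recv 87: fwd; pos6(id82) recv 37: drop; pos0(id62) recv 82: fwd
Round 2: pos2(id36) recv 62: fwd; pos3(id12) recv 53: fwd; pos4(id87) recv 36: drop; pos6(id82) recv 87: fwd; pos1(id53) recv 82: fwd
Round 3: pos3(id12) recv 62: fwd; pos4(id87) recv 53: drop; pos0(id62) recv 87: fwd; pos2(id36) recv 82: fwd
Round 4: pos4(id87) recv 62: drop; pos1(id53) recv 87: fwd; pos3(id12) recv 82: fwd
Round 5: pos2(id36) recv 87: fwd; pos4(id87) recv 82: drop
Round 6: pos3(id12) recv 87: fwd
Round 7: pos4(id87) recv 87: ELECTED
Message ID 62 originates at pos 0; dropped at pos 4 in round 4

Answer: 4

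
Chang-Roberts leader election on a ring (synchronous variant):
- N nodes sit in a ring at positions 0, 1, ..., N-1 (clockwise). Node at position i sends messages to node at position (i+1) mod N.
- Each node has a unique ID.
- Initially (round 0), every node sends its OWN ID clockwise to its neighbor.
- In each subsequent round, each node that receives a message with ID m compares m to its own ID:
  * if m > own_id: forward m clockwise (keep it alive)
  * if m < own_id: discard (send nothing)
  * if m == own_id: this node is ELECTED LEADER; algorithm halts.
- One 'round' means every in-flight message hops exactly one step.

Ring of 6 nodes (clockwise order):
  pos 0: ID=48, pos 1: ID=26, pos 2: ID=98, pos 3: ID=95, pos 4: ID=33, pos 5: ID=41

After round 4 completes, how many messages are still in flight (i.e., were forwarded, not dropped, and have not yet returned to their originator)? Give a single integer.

Round 1: pos1(id26) recv 48: fwd; pos2(id98) recv 26: drop; pos3(id95) recv 98: fwd; pos4(id33) recv 95: fwd; pos5(id41) recv 33: drop; pos0(id48) recv 41: drop
Round 2: pos2(id98) recv 48: drop; pos4(id33) recv 98: fwd; pos5(id41) recv 95: fwd
Round 3: pos5(id41) recv 98: fwd; pos0(id48) recv 95: fwd
Round 4: pos0(id48) recv 98: fwd; pos1(id26) recv 95: fwd
After round 4: 2 messages still in flight

Answer: 2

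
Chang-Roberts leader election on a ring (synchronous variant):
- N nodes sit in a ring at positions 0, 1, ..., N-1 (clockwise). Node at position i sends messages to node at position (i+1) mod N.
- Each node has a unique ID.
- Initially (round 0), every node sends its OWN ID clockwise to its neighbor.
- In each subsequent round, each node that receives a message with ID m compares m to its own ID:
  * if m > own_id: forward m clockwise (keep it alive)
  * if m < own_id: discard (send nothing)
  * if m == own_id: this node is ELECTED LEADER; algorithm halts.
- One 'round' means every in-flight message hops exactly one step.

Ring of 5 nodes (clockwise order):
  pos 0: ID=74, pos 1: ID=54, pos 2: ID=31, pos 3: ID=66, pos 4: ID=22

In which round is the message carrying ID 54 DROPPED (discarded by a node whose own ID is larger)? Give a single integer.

Answer: 2

Derivation:
Round 1: pos1(id54) recv 74: fwd; pos2(id31) recv 54: fwd; pos3(id66) recv 31: drop; pos4(id22) recv 66: fwd; pos0(id74) recv 22: drop
Round 2: pos2(id31) recv 74: fwd; pos3(id66) recv 54: drop; pos0(id74) recv 66: drop
Round 3: pos3(id66) recv 74: fwd
Round 4: pos4(id22) recv 74: fwd
Round 5: pos0(id74) recv 74: ELECTED
Message ID 54 originates at pos 1; dropped at pos 3 in round 2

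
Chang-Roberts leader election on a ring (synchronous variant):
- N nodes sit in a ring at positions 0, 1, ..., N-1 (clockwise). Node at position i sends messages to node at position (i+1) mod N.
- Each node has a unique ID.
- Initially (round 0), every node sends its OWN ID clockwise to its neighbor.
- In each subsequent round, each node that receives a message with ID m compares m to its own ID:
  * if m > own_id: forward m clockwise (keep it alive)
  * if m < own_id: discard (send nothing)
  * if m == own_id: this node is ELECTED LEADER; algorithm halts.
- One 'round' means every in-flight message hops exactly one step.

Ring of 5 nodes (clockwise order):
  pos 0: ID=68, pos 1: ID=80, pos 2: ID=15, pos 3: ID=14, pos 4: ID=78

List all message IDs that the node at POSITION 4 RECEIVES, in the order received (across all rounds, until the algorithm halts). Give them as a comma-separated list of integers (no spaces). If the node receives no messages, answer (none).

Answer: 14,15,80

Derivation:
Round 1: pos1(id80) recv 68: drop; pos2(id15) recv 80: fwd; pos3(id14) recv 15: fwd; pos4(id78) recv 14: drop; pos0(id68) recv 78: fwd
Round 2: pos3(id14) recv 80: fwd; pos4(id78) recv 15: drop; pos1(id80) recv 78: drop
Round 3: pos4(id78) recv 80: fwd
Round 4: pos0(id68) recv 80: fwd
Round 5: pos1(id80) recv 80: ELECTED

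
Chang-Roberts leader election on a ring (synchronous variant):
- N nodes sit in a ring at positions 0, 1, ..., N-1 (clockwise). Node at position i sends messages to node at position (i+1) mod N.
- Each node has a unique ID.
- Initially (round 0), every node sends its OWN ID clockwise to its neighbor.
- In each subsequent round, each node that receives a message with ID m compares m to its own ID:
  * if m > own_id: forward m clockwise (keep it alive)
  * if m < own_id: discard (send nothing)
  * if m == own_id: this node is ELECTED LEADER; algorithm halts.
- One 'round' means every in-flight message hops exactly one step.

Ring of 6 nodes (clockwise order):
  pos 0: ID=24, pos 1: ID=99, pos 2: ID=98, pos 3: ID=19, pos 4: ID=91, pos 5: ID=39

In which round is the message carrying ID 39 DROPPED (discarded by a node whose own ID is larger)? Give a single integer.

Answer: 2

Derivation:
Round 1: pos1(id99) recv 24: drop; pos2(id98) recv 99: fwd; pos3(id19) recv 98: fwd; pos4(id91) recv 19: drop; pos5(id39) recv 91: fwd; pos0(id24) recv 39: fwd
Round 2: pos3(id19) recv 99: fwd; pos4(id91) recv 98: fwd; pos0(id24) recv 91: fwd; pos1(id99) recv 39: drop
Round 3: pos4(id91) recv 99: fwd; pos5(id39) recv 98: fwd; pos1(id99) recv 91: drop
Round 4: pos5(id39) recv 99: fwd; pos0(id24) recv 98: fwd
Round 5: pos0(id24) recv 99: fwd; pos1(id99) recv 98: drop
Round 6: pos1(id99) recv 99: ELECTED
Message ID 39 originates at pos 5; dropped at pos 1 in round 2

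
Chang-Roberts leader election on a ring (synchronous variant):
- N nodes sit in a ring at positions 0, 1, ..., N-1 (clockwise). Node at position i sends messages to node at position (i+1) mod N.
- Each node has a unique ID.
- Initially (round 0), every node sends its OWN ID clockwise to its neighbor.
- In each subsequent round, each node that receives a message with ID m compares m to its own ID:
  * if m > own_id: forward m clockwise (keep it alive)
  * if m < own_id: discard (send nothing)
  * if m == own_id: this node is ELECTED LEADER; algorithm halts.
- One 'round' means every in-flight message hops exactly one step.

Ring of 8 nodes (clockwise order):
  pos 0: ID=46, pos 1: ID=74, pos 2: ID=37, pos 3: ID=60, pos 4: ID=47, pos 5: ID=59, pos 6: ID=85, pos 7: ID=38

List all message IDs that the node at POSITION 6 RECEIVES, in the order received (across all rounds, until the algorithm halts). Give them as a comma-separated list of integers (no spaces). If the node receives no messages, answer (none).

Round 1: pos1(id74) recv 46: drop; pos2(id37) recv 74: fwd; pos3(id60) recv 37: drop; pos4(id47) recv 60: fwd; pos5(id59) recv 47: drop; pos6(id85) recv 59: drop; pos7(id38) recv 85: fwd; pos0(id46) recv 38: drop
Round 2: pos3(id60) recv 74: fwd; pos5(id59) recv 60: fwd; pos0(id46) recv 85: fwd
Round 3: pos4(id47) recv 74: fwd; pos6(id85) recv 60: drop; pos1(id74) recv 85: fwd
Round 4: pos5(id59) recv 74: fwd; pos2(id37) recv 85: fwd
Round 5: pos6(id85) recv 74: drop; pos3(id60) recv 85: fwd
Round 6: pos4(id47) recv 85: fwd
Round 7: pos5(id59) recv 85: fwd
Round 8: pos6(id85) recv 85: ELECTED

Answer: 59,60,74,85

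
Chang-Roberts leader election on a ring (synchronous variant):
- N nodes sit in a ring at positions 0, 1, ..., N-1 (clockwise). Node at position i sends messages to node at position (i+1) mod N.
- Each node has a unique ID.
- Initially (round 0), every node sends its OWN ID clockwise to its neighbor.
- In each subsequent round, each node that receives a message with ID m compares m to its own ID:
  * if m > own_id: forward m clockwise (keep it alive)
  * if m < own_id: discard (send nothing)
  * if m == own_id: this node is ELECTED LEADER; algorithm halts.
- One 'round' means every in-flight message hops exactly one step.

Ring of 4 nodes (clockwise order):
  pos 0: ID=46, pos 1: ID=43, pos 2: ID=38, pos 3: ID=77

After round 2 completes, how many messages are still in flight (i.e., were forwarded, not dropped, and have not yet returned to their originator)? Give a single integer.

Answer: 2

Derivation:
Round 1: pos1(id43) recv 46: fwd; pos2(id38) recv 43: fwd; pos3(id77) recv 38: drop; pos0(id46) recv 77: fwd
Round 2: pos2(id38) recv 46: fwd; pos3(id77) recv 43: drop; pos1(id43) recv 77: fwd
After round 2: 2 messages still in flight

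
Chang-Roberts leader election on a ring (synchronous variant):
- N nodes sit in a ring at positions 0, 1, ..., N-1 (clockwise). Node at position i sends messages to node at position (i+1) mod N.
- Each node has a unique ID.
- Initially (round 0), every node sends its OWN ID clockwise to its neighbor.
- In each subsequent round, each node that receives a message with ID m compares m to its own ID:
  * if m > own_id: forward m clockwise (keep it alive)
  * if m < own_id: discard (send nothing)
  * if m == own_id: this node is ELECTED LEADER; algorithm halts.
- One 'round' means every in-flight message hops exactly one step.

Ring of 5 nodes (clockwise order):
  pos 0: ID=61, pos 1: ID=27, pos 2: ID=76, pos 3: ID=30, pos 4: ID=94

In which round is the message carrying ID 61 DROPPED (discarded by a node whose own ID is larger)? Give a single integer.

Round 1: pos1(id27) recv 61: fwd; pos2(id76) recv 27: drop; pos3(id30) recv 76: fwd; pos4(id94) recv 30: drop; pos0(id61) recv 94: fwd
Round 2: pos2(id76) recv 61: drop; pos4(id94) recv 76: drop; pos1(id27) recv 94: fwd
Round 3: pos2(id76) recv 94: fwd
Round 4: pos3(id30) recv 94: fwd
Round 5: pos4(id94) recv 94: ELECTED
Message ID 61 originates at pos 0; dropped at pos 2 in round 2

Answer: 2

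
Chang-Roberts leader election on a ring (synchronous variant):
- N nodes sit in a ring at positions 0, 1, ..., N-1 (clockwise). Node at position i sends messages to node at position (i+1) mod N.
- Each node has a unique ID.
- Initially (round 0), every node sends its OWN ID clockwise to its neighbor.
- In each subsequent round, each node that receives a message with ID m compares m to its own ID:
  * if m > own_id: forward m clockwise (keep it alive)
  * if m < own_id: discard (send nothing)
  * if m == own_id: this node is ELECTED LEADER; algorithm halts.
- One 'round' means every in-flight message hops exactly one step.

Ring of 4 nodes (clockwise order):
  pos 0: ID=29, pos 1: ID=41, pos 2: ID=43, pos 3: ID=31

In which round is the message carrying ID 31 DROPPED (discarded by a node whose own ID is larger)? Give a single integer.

Round 1: pos1(id41) recv 29: drop; pos2(id43) recv 41: drop; pos3(id31) recv 43: fwd; pos0(id29) recv 31: fwd
Round 2: pos0(id29) recv 43: fwd; pos1(id41) recv 31: drop
Round 3: pos1(id41) recv 43: fwd
Round 4: pos2(id43) recv 43: ELECTED
Message ID 31 originates at pos 3; dropped at pos 1 in round 2

Answer: 2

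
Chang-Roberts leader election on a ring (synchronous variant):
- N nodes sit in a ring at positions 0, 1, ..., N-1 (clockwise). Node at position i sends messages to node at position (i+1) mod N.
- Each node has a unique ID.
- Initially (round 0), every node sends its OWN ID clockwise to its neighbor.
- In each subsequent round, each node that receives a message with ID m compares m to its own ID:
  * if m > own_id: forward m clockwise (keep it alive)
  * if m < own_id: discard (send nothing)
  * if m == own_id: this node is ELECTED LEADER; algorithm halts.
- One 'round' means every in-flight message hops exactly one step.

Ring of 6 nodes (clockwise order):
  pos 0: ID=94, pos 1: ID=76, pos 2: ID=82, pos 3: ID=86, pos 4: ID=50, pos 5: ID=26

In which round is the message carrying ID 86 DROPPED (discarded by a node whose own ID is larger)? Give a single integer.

Round 1: pos1(id76) recv 94: fwd; pos2(id82) recv 76: drop; pos3(id86) recv 82: drop; pos4(id50) recv 86: fwd; pos5(id26) recv 50: fwd; pos0(id94) recv 26: drop
Round 2: pos2(id82) recv 94: fwd; pos5(id26) recv 86: fwd; pos0(id94) recv 50: drop
Round 3: pos3(id86) recv 94: fwd; pos0(id94) recv 86: drop
Round 4: pos4(id50) recv 94: fwd
Round 5: pos5(id26) recv 94: fwd
Round 6: pos0(id94) recv 94: ELECTED
Message ID 86 originates at pos 3; dropped at pos 0 in round 3

Answer: 3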